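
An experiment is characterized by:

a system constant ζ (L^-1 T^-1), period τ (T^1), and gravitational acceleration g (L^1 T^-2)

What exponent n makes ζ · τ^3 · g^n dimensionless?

1

Balance the L exponent: (1)·n from g, plus (-1) + 3·(0) = -1 from the rest, must sum to zero.
n − 1 = 0, so n = 1.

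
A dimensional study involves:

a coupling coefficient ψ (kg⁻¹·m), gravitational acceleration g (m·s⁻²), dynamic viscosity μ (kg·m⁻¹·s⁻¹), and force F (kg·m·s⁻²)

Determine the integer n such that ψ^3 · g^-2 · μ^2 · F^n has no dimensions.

1

Balance the M exponent: (1)·n from F, plus 3·(-1) − 2·(0) + 2·(1) = -1 from the rest, must sum to zero.
n − 1 = 0, so n = 1.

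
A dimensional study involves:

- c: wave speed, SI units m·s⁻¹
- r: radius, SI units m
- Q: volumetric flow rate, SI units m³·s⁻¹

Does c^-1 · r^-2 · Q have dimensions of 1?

Sum the exponent of each base dimension across the product:
  L: −[c]_L − 2·[r]_L + [Q]_L = −(1) − 2·(1) + (3) = 0
  T: −[c]_T − 2·[r]_T + [Q]_T = −(-1) − 2·(0) + (-1) = 0
All base exponents vanish — dimensionless.

yes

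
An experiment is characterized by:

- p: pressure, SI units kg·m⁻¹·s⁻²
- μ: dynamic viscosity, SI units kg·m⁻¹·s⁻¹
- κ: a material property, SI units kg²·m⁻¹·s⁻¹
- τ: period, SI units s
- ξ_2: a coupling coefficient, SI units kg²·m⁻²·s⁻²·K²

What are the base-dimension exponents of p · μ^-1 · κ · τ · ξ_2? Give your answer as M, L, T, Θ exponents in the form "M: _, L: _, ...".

M: 4, L: -3, T: -3, Θ: 2

Collect each base-dimension exponent across the product:
  M: (1) − (1) + (2) + (0) + (2) = 4
  L: (-1) − (-1) + (-1) + (0) + (-2) = -3
  T: (-2) − (-1) + (-1) + (1) + (-2) = -3
  Θ: (0) − (0) + (0) + (0) + (2) = 2
So the dimensions are [M⁴ L⁻³ T⁻³ Θ²].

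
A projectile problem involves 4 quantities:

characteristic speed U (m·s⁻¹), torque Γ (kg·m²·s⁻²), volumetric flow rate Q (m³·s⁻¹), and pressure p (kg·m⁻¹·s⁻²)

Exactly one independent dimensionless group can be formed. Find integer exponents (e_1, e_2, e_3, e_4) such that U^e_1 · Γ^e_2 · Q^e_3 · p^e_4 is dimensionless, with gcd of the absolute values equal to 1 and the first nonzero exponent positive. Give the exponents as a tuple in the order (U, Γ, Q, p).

(3, 2, -3, -2)

M: e_1·(0) + e_2·(1) + e_3·(0) + e_4·(1) = 0
L: e_1·(1) + e_2·(2) + e_3·(3) + e_4·(-1) = 0
T: e_1·(-1) + e_2·(-2) + e_3·(-1) + e_4·(-2) = 0
Solving this homogeneous linear system for the smallest-integer solution (first nonzero entry positive) gives (3, 2, -3, -2).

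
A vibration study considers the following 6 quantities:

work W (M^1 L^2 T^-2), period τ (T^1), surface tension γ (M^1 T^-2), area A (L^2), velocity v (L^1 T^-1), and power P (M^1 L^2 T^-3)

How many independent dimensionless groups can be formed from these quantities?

3

There are 6 variables and 3 base dimensions (M, L, T).
The dimension matrix has rank 3.
Independent dimensionless groups: 6 − 3 = 3.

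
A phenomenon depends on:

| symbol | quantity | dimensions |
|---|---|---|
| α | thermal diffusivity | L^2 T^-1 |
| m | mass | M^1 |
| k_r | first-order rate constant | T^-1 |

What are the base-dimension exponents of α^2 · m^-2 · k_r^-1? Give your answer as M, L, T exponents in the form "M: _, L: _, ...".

M: -2, L: 4, T: -1

Collect each base-dimension exponent across the product:
  M: 2·(0) − 2·(1) − (0) = -2
  L: 2·(2) − 2·(0) − (0) = 4
  T: 2·(-1) − 2·(0) − (-1) = -1
So the dimensions are [M⁻² L⁴ T⁻¹].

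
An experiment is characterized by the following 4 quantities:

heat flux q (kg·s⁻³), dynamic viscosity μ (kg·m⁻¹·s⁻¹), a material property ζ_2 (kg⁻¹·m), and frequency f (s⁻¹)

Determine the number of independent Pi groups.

There are 4 variables and 3 base dimensions (M, L, T).
The dimension matrix has rank 3.
Independent dimensionless groups: 4 − 3 = 1.

1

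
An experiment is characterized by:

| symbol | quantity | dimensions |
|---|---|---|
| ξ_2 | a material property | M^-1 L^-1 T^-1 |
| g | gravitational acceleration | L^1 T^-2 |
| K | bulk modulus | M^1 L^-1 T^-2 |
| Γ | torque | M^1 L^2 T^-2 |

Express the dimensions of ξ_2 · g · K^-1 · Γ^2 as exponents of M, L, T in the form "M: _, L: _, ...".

M: 0, L: 5, T: -5

Collect each base-dimension exponent across the product:
  M: (-1) + (0) − (1) + 2·(1) = 0
  L: (-1) + (1) − (-1) + 2·(2) = 5
  T: (-1) + (-2) − (-2) + 2·(-2) = -5
So the dimensions are [L⁵ T⁻⁵].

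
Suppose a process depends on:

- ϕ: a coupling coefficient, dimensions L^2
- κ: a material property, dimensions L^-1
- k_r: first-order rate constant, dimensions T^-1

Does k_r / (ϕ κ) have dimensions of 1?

Sum the exponent of each base dimension across the product:
  L: −[ϕ]_L − [κ]_L + [k_r]_L = −(2) − (-1) + (0) = -1
  T: −[ϕ]_T − [κ]_T + [k_r]_T = −(0) − (0) + (-1) = -1
Net dimensions [L⁻¹ T⁻¹] ≠ [1] — not dimensionless.

no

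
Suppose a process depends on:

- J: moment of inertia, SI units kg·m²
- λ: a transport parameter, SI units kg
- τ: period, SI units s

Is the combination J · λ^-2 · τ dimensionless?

no

Sum the exponent of each base dimension across the product:
  M: [J]_M − 2·[λ]_M + [τ]_M = (1) − 2·(1) + (0) = -1
  L: [J]_L − 2·[λ]_L + [τ]_L = (2) − 2·(0) + (0) = 2
  T: [J]_T − 2·[λ]_T + [τ]_T = (0) − 2·(0) + (1) = 1
Net dimensions [M⁻¹ L² T] ≠ [1] — not dimensionless.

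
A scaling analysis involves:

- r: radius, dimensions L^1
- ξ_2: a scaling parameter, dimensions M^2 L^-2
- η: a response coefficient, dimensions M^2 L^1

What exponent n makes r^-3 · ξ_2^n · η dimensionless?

-1

Balance the M exponent: (2)·n from ξ_2, plus −3·(0) + (2) = 2 from the rest, must sum to zero.
2n + 2 = 0, so n = -1.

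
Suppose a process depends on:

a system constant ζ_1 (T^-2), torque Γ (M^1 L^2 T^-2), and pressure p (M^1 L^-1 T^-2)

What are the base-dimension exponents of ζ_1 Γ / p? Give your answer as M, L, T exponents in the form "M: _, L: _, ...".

Collect each base-dimension exponent across the product:
  M: (0) + (1) − (1) = 0
  L: (0) + (2) − (-1) = 3
  T: (-2) + (-2) − (-2) = -2
So the dimensions are [L³ T⁻²].

M: 0, L: 3, T: -2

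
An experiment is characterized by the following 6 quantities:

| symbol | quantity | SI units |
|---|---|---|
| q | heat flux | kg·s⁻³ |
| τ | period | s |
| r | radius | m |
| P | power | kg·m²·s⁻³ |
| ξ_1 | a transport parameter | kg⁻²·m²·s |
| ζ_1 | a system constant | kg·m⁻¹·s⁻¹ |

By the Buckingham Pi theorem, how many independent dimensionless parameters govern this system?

There are 6 variables and 3 base dimensions (M, L, T).
The dimension matrix has rank 3.
Independent dimensionless groups: 6 − 3 = 3.

3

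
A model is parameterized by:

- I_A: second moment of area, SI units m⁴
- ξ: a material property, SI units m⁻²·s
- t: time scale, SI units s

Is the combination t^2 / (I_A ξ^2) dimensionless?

yes

Sum the exponent of each base dimension across the product:
  L: −[I_A]_L − 2·[ξ]_L + 2·[t]_L = −(4) − 2·(-2) + 2·(0) = 0
  T: −[I_A]_T − 2·[ξ]_T + 2·[t]_T = −(0) − 2·(1) + 2·(1) = 0
All base exponents vanish — dimensionless.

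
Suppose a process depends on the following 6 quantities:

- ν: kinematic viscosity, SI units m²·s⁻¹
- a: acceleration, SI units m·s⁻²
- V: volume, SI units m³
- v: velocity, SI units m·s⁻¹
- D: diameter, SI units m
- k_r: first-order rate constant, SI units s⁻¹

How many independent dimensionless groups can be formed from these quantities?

There are 6 variables and 2 base dimensions (L, T).
The dimension matrix has rank 2.
Independent dimensionless groups: 6 − 2 = 4.

4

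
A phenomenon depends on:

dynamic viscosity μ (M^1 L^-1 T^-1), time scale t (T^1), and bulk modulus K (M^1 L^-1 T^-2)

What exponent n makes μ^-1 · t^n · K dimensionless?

Balance the T exponent: (1)·n from t, plus −(-1) + (-2) = -1 from the rest, must sum to zero.
n − 1 = 0, so n = 1.

1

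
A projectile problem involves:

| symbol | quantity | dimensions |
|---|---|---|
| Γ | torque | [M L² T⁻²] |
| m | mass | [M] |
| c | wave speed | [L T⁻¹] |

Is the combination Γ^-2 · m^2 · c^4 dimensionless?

Sum the exponent of each base dimension across the product:
  M: −2·[Γ]_M + 2·[m]_M + 4·[c]_M = −2·(1) + 2·(1) + 4·(0) = 0
  L: −2·[Γ]_L + 2·[m]_L + 4·[c]_L = −2·(2) + 2·(0) + 4·(1) = 0
  T: −2·[Γ]_T + 2·[m]_T + 4·[c]_T = −2·(-2) + 2·(0) + 4·(-1) = 0
All base exponents vanish — dimensionless.

yes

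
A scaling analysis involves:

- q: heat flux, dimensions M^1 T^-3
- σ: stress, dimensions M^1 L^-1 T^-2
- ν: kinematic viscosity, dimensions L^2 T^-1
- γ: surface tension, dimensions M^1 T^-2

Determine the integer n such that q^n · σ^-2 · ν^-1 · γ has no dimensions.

1

Balance the M exponent: (1)·n from q, plus −2·(1) − (0) + (1) = -1 from the rest, must sum to zero.
n − 1 = 0, so n = 1.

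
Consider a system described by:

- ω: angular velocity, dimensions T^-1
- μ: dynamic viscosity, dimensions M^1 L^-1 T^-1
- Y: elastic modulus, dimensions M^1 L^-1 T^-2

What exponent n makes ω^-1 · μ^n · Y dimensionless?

Balance the M exponent: (1)·n from μ, plus −(0) + (1) = 1 from the rest, must sum to zero.
n + 1 = 0, so n = -1.

-1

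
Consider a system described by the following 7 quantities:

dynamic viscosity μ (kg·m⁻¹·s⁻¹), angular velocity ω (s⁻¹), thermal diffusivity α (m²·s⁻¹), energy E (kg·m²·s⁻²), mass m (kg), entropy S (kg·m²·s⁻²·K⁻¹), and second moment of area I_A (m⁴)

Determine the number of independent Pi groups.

There are 7 variables and 4 base dimensions (M, L, T, Θ).
The dimension matrix has rank 4.
Independent dimensionless groups: 7 − 4 = 3.

3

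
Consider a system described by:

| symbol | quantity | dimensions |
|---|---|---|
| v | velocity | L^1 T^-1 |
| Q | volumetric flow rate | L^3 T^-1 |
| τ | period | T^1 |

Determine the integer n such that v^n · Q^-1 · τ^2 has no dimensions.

3

Balance the L exponent: (1)·n from v, plus −(3) + 2·(0) = -3 from the rest, must sum to zero.
n − 3 = 0, so n = 3.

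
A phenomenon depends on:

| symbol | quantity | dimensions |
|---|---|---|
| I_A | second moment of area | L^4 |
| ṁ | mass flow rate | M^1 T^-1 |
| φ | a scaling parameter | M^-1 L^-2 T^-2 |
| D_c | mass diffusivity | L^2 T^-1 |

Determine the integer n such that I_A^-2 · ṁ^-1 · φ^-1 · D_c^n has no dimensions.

3

Balance the L exponent: (2)·n from D_c, plus −2·(4) − (0) − (-2) = -6 from the rest, must sum to zero.
2n − 6 = 0, so n = 3.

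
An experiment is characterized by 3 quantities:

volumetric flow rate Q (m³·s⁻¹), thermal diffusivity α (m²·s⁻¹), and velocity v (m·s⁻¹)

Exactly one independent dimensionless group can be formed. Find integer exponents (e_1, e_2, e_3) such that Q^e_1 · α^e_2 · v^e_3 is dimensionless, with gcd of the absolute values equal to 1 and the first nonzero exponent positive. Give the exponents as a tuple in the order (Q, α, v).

(1, -2, 1)

L: e_1·(3) + e_2·(2) + e_3·(1) = 0
T: e_1·(-1) + e_2·(-1) + e_3·(-1) = 0
Solving this homogeneous linear system for the smallest-integer solution (first nonzero entry positive) gives (1, -2, 1).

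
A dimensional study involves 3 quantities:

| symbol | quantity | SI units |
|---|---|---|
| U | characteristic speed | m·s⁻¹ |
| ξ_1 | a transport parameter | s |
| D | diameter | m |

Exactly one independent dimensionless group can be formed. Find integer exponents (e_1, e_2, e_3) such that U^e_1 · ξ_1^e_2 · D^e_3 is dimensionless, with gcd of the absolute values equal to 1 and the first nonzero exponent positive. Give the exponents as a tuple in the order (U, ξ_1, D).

L: e_1·(1) + e_2·(0) + e_3·(1) = 0
T: e_1·(-1) + e_2·(1) + e_3·(0) = 0
Solving this homogeneous linear system for the smallest-integer solution (first nonzero entry positive) gives (1, 1, -1).

(1, 1, -1)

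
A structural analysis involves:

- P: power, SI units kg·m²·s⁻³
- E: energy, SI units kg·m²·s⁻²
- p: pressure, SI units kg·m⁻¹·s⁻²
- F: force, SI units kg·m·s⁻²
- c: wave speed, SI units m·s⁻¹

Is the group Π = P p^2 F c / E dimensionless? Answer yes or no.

Sum the exponent of each base dimension across the product:
  M: [P]_M − [E]_M + 2·[p]_M + [F]_M + [c]_M = (1) − (1) + 2·(1) + (1) + (0) = 3
  L: [P]_L − [E]_L + 2·[p]_L + [F]_L + [c]_L = (2) − (2) + 2·(-1) + (1) + (1) = 0
  T: [P]_T − [E]_T + 2·[p]_T + [F]_T + [c]_T = (-3) − (-2) + 2·(-2) + (-2) + (-1) = -8
Net dimensions [M³ T⁻⁸] ≠ [1] — not dimensionless.

no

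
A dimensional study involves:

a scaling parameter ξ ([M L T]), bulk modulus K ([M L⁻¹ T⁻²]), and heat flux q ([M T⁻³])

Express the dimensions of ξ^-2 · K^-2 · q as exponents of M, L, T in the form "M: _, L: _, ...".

Collect each base-dimension exponent across the product:
  M: −2·(1) − 2·(1) + (1) = -3
  L: −2·(1) − 2·(-1) + (0) = 0
  T: −2·(1) − 2·(-2) + (-3) = -1
So the dimensions are [M⁻³ T⁻¹].

M: -3, L: 0, T: -1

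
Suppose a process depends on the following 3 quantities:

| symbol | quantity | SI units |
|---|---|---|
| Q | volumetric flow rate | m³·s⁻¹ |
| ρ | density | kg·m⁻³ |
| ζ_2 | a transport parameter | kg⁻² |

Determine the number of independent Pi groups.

0

There are 3 variables and 3 base dimensions (M, L, T).
The dimension matrix has rank 3.
Independent dimensionless groups: 3 − 3 = 0.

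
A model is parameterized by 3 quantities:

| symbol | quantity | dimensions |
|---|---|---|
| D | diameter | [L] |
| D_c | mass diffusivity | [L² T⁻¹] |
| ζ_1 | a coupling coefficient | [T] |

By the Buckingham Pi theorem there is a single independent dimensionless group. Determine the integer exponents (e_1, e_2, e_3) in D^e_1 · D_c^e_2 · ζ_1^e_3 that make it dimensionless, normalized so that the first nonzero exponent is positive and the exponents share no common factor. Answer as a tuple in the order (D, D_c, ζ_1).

L: e_1·(1) + e_2·(2) + e_3·(0) = 0
T: e_1·(0) + e_2·(-1) + e_3·(1) = 0
Solving this homogeneous linear system for the smallest-integer solution (first nonzero entry positive) gives (2, -1, -1).

(2, -1, -1)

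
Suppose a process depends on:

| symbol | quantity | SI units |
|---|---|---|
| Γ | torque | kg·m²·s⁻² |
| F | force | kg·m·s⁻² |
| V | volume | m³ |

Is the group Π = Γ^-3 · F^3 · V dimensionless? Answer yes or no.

yes

Sum the exponent of each base dimension across the product:
  M: −3·[Γ]_M + 3·[F]_M + [V]_M = −3·(1) + 3·(1) + (0) = 0
  L: −3·[Γ]_L + 3·[F]_L + [V]_L = −3·(2) + 3·(1) + (3) = 0
  T: −3·[Γ]_T + 3·[F]_T + [V]_T = −3·(-2) + 3·(-2) + (0) = 0
All base exponents vanish — dimensionless.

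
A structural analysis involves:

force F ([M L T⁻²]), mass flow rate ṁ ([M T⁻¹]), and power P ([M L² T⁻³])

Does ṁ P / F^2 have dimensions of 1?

Sum the exponent of each base dimension across the product:
  M: −2·[F]_M + [ṁ]_M + [P]_M = −2·(1) + (1) + (1) = 0
  L: −2·[F]_L + [ṁ]_L + [P]_L = −2·(1) + (0) + (2) = 0
  T: −2·[F]_T + [ṁ]_T + [P]_T = −2·(-2) + (-1) + (-3) = 0
All base exponents vanish — dimensionless.

yes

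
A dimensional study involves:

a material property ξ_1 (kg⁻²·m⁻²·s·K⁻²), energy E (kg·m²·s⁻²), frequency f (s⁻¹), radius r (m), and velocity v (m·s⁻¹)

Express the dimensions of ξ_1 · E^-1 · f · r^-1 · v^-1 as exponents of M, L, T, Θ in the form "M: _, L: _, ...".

M: -3, L: -6, T: 3, Θ: -2

Collect each base-dimension exponent across the product:
  M: (-2) − (1) + (0) − (0) − (0) = -3
  L: (-2) − (2) + (0) − (1) − (1) = -6
  T: (1) − (-2) + (-1) − (0) − (-1) = 3
  Θ: (-2) − (0) + (0) − (0) − (0) = -2
So the dimensions are [M⁻³ L⁻⁶ T³ Θ⁻²].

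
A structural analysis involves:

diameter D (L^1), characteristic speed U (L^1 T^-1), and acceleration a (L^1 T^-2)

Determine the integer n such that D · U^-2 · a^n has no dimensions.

1

Balance the L exponent: (1)·n from a, plus (1) − 2·(1) = -1 from the rest, must sum to zero.
n − 1 = 0, so n = 1.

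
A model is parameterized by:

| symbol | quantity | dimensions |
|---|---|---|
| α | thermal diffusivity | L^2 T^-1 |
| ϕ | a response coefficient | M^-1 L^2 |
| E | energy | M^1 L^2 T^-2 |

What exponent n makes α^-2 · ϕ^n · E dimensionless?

Balance the M exponent: (-1)·n from ϕ, plus −2·(0) + (1) = 1 from the rest, must sum to zero.
−n + 1 = 0, so n = 1.

1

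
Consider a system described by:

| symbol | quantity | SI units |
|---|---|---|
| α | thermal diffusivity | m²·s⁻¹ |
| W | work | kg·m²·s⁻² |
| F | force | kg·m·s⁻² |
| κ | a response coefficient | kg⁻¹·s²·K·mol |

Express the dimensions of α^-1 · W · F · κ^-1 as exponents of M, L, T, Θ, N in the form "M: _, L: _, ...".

M: 3, L: 1, T: -5, Θ: -1, N: -1

Collect each base-dimension exponent across the product:
  M: −(0) + (1) + (1) − (-1) = 3
  L: −(2) + (2) + (1) − (0) = 1
  T: −(-1) + (-2) + (-2) − (2) = -5
  Θ: −(0) + (0) + (0) − (1) = -1
  N: −(0) + (0) + (0) − (1) = -1
So the dimensions are [M³ L T⁻⁵ Θ⁻¹ N⁻¹].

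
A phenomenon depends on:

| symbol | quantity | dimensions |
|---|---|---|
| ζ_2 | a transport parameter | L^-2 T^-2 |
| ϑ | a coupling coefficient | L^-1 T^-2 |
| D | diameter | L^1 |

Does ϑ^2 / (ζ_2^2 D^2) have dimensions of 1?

yes

Sum the exponent of each base dimension across the product:
  L: −2·[ζ_2]_L + 2·[ϑ]_L − 2·[D]_L = −2·(-2) + 2·(-1) − 2·(1) = 0
  T: −2·[ζ_2]_T + 2·[ϑ]_T − 2·[D]_T = −2·(-2) + 2·(-2) − 2·(0) = 0
All base exponents vanish — dimensionless.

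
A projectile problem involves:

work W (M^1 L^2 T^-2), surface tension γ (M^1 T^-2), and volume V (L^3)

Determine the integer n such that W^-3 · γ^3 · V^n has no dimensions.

2

Balance the L exponent: (3)·n from V, plus −3·(2) + 3·(0) = -6 from the rest, must sum to zero.
3n − 6 = 0, so n = 2.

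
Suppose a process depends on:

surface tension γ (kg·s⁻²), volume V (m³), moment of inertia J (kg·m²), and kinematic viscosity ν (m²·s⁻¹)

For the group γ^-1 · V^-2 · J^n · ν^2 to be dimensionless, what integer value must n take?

Balance the M exponent: (1)·n from J, plus −(1) − 2·(0) + 2·(0) = -1 from the rest, must sum to zero.
n − 1 = 0, so n = 1.

1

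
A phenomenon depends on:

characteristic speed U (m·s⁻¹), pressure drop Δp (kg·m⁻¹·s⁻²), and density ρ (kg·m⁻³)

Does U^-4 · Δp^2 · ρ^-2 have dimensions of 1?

Sum the exponent of each base dimension across the product:
  M: −4·[U]_M + 2·[Δp]_M − 2·[ρ]_M = −4·(0) + 2·(1) − 2·(1) = 0
  L: −4·[U]_L + 2·[Δp]_L − 2·[ρ]_L = −4·(1) + 2·(-1) − 2·(-3) = 0
  T: −4·[U]_T + 2·[Δp]_T − 2·[ρ]_T = −4·(-1) + 2·(-2) − 2·(0) = 0
All base exponents vanish — dimensionless.

yes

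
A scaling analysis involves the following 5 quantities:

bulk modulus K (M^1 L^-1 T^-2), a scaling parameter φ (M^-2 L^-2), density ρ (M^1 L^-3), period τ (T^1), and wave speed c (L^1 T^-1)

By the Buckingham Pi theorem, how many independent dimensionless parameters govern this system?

There are 5 variables and 3 base dimensions (M, L, T).
The dimension matrix has rank 3.
Independent dimensionless groups: 5 − 3 = 2.

2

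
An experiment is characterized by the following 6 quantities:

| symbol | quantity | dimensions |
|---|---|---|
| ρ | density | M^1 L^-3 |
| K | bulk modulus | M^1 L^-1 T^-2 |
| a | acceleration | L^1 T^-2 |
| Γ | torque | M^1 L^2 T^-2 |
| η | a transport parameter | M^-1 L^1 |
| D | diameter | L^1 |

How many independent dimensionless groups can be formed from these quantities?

There are 6 variables and 3 base dimensions (M, L, T).
The dimension matrix has rank 3.
Independent dimensionless groups: 6 − 3 = 3.

3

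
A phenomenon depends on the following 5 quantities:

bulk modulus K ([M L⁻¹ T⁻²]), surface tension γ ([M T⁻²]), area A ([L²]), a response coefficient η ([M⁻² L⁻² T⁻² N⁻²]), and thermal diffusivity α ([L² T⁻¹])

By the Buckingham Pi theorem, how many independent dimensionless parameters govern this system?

There are 5 variables and 4 base dimensions (M, L, T, N).
The dimension matrix has rank 4.
Independent dimensionless groups: 5 − 4 = 1.

1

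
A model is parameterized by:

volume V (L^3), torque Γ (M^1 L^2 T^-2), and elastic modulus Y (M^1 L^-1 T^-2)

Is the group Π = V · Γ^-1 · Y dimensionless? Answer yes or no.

yes

Sum the exponent of each base dimension across the product:
  M: [V]_M − [Γ]_M + [Y]_M = (0) − (1) + (1) = 0
  L: [V]_L − [Γ]_L + [Y]_L = (3) − (2) + (-1) = 0
  T: [V]_T − [Γ]_T + [Y]_T = (0) − (-2) + (-2) = 0
All base exponents vanish — dimensionless.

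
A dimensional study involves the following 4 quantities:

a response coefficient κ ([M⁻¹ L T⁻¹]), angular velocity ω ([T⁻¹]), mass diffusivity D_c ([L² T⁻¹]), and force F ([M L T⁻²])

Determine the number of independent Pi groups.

1

There are 4 variables and 3 base dimensions (M, L, T).
The dimension matrix has rank 3.
Independent dimensionless groups: 4 − 3 = 1.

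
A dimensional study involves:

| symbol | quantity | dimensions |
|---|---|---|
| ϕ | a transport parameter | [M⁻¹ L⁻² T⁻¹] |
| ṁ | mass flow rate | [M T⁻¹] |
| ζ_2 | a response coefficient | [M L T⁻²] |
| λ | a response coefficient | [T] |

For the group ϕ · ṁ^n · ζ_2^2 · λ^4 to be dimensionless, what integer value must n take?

-1

Balance the M exponent: (1)·n from ṁ, plus (-1) + 2·(1) + 4·(0) = 1 from the rest, must sum to zero.
n + 1 = 0, so n = -1.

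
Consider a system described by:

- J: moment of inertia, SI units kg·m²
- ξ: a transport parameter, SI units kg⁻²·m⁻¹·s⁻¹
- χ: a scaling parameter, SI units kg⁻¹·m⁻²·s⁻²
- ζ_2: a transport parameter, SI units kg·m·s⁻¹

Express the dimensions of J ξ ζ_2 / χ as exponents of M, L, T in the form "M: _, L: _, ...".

Collect each base-dimension exponent across the product:
  M: (1) + (-2) − (-1) + (1) = 1
  L: (2) + (-1) − (-2) + (1) = 4
  T: (0) + (-1) − (-2) + (-1) = 0
So the dimensions are [M L⁴].

M: 1, L: 4, T: 0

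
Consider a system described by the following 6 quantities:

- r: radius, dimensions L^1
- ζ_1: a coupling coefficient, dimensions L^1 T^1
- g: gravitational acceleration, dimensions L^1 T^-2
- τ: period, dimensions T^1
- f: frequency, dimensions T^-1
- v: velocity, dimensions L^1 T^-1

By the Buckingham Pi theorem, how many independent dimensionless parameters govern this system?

There are 6 variables and 2 base dimensions (L, T).
The dimension matrix has rank 2.
Independent dimensionless groups: 6 − 2 = 4.

4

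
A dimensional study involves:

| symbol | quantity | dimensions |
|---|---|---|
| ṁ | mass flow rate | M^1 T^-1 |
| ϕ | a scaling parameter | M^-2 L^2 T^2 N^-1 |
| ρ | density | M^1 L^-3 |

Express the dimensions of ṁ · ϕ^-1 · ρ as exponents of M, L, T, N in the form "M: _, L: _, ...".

M: 4, L: -5, T: -3, N: 1

Collect each base-dimension exponent across the product:
  M: (1) − (-2) + (1) = 4
  L: (0) − (2) + (-3) = -5
  T: (-1) − (2) + (0) = -3
  N: (0) − (-1) + (0) = 1
So the dimensions are [M⁴ L⁻⁵ T⁻³ N].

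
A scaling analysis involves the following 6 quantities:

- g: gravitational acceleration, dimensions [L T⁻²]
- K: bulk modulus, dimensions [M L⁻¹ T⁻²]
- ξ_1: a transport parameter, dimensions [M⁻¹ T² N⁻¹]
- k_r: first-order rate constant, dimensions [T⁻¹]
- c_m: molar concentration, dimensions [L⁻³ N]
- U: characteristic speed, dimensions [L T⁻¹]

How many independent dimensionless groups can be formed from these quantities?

2

There are 6 variables and 4 base dimensions (M, L, T, N).
The dimension matrix has rank 4.
Independent dimensionless groups: 6 − 4 = 2.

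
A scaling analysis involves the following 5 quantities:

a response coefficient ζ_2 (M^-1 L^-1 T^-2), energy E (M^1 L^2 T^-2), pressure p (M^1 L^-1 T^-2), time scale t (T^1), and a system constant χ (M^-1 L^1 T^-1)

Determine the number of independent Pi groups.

There are 5 variables and 3 base dimensions (M, L, T).
The dimension matrix has rank 3.
Independent dimensionless groups: 5 − 3 = 2.

2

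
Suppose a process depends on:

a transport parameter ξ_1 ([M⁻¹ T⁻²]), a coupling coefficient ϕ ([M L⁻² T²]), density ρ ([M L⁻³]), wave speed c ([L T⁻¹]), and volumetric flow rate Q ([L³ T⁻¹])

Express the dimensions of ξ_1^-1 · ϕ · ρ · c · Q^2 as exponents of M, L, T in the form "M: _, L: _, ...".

M: 3, L: 2, T: 1

Collect each base-dimension exponent across the product:
  M: −(-1) + (1) + (1) + (0) + 2·(0) = 3
  L: −(0) + (-2) + (-3) + (1) + 2·(3) = 2
  T: −(-2) + (2) + (0) + (-1) + 2·(-1) = 1
So the dimensions are [M³ L² T].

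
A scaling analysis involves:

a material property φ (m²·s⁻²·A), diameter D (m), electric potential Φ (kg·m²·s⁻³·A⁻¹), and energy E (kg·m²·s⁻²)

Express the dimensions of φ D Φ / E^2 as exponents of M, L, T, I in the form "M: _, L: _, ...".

M: -1, L: 1, T: -1, I: 0

Collect each base-dimension exponent across the product:
  M: (0) + (0) + (1) − 2·(1) = -1
  L: (2) + (1) + (2) − 2·(2) = 1
  T: (-2) + (0) + (-3) − 2·(-2) = -1
  I: (1) + (0) + (-1) − 2·(0) = 0
So the dimensions are [M⁻¹ L T⁻¹].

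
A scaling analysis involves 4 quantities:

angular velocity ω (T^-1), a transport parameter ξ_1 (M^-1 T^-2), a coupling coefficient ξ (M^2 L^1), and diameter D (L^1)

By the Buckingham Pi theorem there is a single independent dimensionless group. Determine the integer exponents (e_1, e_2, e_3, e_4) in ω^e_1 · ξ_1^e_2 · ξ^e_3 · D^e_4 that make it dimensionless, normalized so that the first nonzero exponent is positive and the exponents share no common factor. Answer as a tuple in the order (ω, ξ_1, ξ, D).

M: e_1·(0) + e_2·(-1) + e_3·(2) + e_4·(0) = 0
L: e_1·(0) + e_2·(0) + e_3·(1) + e_4·(1) = 0
T: e_1·(-1) + e_2·(-2) + e_3·(0) + e_4·(0) = 0
Solving this homogeneous linear system for the smallest-integer solution (first nonzero entry positive) gives (4, -2, -1, 1).

(4, -2, -1, 1)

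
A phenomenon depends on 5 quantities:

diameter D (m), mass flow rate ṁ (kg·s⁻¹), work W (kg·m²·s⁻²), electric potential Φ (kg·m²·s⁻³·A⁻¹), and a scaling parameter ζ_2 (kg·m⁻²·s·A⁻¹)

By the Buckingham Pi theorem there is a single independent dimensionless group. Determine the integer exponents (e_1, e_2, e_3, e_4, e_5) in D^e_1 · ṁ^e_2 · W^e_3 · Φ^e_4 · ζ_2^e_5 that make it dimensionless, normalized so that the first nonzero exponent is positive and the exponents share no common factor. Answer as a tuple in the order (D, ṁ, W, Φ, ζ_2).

(4, 4, -4, 1, -1)

M: e_1·(0) + e_2·(1) + e_3·(1) + e_4·(1) + e_5·(1) = 0
L: e_1·(1) + e_2·(0) + e_3·(2) + e_4·(2) + e_5·(-2) = 0
T: e_1·(0) + e_2·(-1) + e_3·(-2) + e_4·(-3) + e_5·(1) = 0
I: e_1·(0) + e_2·(0) + e_3·(0) + e_4·(-1) + e_5·(-1) = 0
Solving this homogeneous linear system for the smallest-integer solution (first nonzero entry positive) gives (4, 4, -4, 1, -1).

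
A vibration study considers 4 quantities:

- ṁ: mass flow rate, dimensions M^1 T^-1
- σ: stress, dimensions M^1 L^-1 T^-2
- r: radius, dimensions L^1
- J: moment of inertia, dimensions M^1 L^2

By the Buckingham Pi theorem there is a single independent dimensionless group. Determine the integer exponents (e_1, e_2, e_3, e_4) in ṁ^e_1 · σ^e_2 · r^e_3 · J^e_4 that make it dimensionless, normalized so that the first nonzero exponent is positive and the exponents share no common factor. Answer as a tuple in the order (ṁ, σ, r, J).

M: e_1·(1) + e_2·(1) + e_3·(0) + e_4·(1) = 0
L: e_1·(0) + e_2·(-1) + e_3·(1) + e_4·(2) = 0
T: e_1·(-1) + e_2·(-2) + e_3·(0) + e_4·(0) = 0
Solving this homogeneous linear system for the smallest-integer solution (first nonzero entry positive) gives (2, -1, 1, -1).

(2, -1, 1, -1)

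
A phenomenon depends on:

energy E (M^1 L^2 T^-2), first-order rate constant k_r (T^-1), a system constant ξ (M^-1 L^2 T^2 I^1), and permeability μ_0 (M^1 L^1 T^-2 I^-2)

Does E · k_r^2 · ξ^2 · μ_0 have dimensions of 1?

no

Sum the exponent of each base dimension across the product:
  M: [E]_M + 2·[k_r]_M + 2·[ξ]_M + [μ_0]_M = (1) + 2·(0) + 2·(-1) + (1) = 0
  L: [E]_L + 2·[k_r]_L + 2·[ξ]_L + [μ_0]_L = (2) + 2·(0) + 2·(2) + (1) = 7
  T: [E]_T + 2·[k_r]_T + 2·[ξ]_T + [μ_0]_T = (-2) + 2·(-1) + 2·(2) + (-2) = -2
  I: [E]_I + 2·[k_r]_I + 2·[ξ]_I + [μ_0]_I = (0) + 2·(0) + 2·(1) + (-2) = 0
Net dimensions [L⁷ T⁻²] ≠ [1] — not dimensionless.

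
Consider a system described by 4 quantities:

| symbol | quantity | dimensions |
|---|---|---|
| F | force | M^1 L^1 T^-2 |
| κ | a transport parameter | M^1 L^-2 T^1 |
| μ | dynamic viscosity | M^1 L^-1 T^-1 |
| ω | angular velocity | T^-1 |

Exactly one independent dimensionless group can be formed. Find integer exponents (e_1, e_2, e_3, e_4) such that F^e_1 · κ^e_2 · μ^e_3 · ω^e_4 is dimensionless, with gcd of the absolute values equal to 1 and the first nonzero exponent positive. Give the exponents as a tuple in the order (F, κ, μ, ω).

M: e_1·(1) + e_2·(1) + e_3·(1) + e_4·(0) = 0
L: e_1·(1) + e_2·(-2) + e_3·(-1) + e_4·(0) = 0
T: e_1·(-2) + e_2·(1) + e_3·(-1) + e_4·(-1) = 0
Solving this homogeneous linear system for the smallest-integer solution (first nonzero entry positive) gives (1, 2, -3, 3).

(1, 2, -3, 3)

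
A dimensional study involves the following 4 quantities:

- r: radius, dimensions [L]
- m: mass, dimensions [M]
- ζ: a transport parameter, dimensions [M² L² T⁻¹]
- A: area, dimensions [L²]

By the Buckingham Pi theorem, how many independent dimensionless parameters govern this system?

1

There are 4 variables and 3 base dimensions (M, L, T).
The dimension matrix has rank 3.
Independent dimensionless groups: 4 − 3 = 1.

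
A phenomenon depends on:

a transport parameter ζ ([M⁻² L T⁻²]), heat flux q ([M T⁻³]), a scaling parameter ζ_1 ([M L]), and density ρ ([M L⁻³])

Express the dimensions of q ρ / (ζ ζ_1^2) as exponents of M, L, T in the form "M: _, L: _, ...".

Collect each base-dimension exponent across the product:
  M: −(-2) + (1) − 2·(1) + (1) = 2
  L: −(1) + (0) − 2·(1) + (-3) = -6
  T: −(-2) + (-3) − 2·(0) + (0) = -1
So the dimensions are [M² L⁻⁶ T⁻¹].

M: 2, L: -6, T: -1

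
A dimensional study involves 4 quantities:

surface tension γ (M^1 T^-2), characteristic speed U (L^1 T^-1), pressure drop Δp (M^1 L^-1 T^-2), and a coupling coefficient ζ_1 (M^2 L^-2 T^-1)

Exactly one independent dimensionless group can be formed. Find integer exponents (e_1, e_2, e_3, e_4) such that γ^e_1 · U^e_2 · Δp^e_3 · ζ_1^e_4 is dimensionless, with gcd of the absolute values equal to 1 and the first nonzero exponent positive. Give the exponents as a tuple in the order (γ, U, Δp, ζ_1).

(3, -3, -1, -1)

M: e_1·(1) + e_2·(0) + e_3·(1) + e_4·(2) = 0
L: e_1·(0) + e_2·(1) + e_3·(-1) + e_4·(-2) = 0
T: e_1·(-2) + e_2·(-1) + e_3·(-2) + e_4·(-1) = 0
Solving this homogeneous linear system for the smallest-integer solution (first nonzero entry positive) gives (3, -3, -1, -1).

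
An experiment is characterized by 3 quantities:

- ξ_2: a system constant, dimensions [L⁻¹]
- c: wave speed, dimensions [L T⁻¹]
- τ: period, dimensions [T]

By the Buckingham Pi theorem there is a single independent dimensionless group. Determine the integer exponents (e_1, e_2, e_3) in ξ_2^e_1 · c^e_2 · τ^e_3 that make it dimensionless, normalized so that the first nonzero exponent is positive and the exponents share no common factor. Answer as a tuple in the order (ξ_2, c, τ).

L: e_1·(-1) + e_2·(1) + e_3·(0) = 0
T: e_1·(0) + e_2·(-1) + e_3·(1) = 0
Solving this homogeneous linear system for the smallest-integer solution (first nonzero entry positive) gives (1, 1, 1).

(1, 1, 1)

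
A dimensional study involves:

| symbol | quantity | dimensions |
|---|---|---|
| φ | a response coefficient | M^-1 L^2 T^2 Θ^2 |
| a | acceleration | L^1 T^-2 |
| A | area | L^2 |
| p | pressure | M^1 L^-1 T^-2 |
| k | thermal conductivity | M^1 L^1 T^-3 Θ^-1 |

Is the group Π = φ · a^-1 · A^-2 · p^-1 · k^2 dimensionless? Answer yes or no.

yes

Sum the exponent of each base dimension across the product:
  M: [φ]_M − [a]_M − 2·[A]_M − [p]_M + 2·[k]_M = (-1) − (0) − 2·(0) − (1) + 2·(1) = 0
  L: [φ]_L − [a]_L − 2·[A]_L − [p]_L + 2·[k]_L = (2) − (1) − 2·(2) − (-1) + 2·(1) = 0
  T: [φ]_T − [a]_T − 2·[A]_T − [p]_T + 2·[k]_T = (2) − (-2) − 2·(0) − (-2) + 2·(-3) = 0
  Θ: [φ]_Θ − [a]_Θ − 2·[A]_Θ − [p]_Θ + 2·[k]_Θ = (2) − (0) − 2·(0) − (0) + 2·(-1) = 0
All base exponents vanish — dimensionless.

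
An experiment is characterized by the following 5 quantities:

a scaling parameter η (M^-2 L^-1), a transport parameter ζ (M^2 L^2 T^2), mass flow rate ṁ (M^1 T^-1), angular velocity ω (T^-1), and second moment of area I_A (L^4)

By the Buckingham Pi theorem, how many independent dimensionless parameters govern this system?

There are 5 variables and 3 base dimensions (M, L, T).
The dimension matrix has rank 3.
Independent dimensionless groups: 5 − 3 = 2.

2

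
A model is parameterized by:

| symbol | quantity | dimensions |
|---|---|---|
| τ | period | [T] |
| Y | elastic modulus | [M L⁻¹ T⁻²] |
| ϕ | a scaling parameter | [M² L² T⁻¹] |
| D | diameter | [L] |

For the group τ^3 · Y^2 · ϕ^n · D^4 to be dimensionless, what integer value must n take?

-1

Balance the M exponent: (2)·n from ϕ, plus 3·(0) + 2·(1) + 4·(0) = 2 from the rest, must sum to zero.
2n + 2 = 0, so n = -1.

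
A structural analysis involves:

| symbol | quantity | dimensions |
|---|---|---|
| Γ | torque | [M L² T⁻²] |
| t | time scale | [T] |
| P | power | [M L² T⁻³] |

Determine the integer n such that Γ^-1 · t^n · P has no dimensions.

Balance the T exponent: (1)·n from t, plus −(-2) + (-3) = -1 from the rest, must sum to zero.
n − 1 = 0, so n = 1.

1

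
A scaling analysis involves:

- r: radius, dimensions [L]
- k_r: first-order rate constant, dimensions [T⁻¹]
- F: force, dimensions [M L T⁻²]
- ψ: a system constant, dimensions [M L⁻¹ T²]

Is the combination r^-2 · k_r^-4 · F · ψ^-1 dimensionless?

Sum the exponent of each base dimension across the product:
  M: −2·[r]_M − 4·[k_r]_M + [F]_M − [ψ]_M = −2·(0) − 4·(0) + (1) − (1) = 0
  L: −2·[r]_L − 4·[k_r]_L + [F]_L − [ψ]_L = −2·(1) − 4·(0) + (1) − (-1) = 0
  T: −2·[r]_T − 4·[k_r]_T + [F]_T − [ψ]_T = −2·(0) − 4·(-1) + (-2) − (2) = 0
All base exponents vanish — dimensionless.

yes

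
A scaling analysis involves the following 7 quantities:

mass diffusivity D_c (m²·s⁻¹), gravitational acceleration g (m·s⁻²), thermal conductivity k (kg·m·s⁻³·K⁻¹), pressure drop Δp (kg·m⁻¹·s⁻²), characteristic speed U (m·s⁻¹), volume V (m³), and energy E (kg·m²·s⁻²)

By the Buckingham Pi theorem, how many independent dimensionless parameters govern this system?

3

There are 7 variables and 4 base dimensions (M, L, T, Θ).
The dimension matrix has rank 4.
Independent dimensionless groups: 7 − 4 = 3.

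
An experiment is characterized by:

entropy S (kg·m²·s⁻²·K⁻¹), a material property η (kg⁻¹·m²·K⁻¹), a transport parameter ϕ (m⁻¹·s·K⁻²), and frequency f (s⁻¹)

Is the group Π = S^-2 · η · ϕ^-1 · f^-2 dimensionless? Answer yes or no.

Sum the exponent of each base dimension across the product:
  M: −2·[S]_M + [η]_M − [ϕ]_M − 2·[f]_M = −2·(1) + (-1) − (0) − 2·(0) = -3
  L: −2·[S]_L + [η]_L − [ϕ]_L − 2·[f]_L = −2·(2) + (2) − (-1) − 2·(0) = -1
  T: −2·[S]_T + [η]_T − [ϕ]_T − 2·[f]_T = −2·(-2) + (0) − (1) − 2·(-1) = 5
  Θ: −2·[S]_Θ + [η]_Θ − [ϕ]_Θ − 2·[f]_Θ = −2·(-1) + (-1) − (-2) − 2·(0) = 3
Net dimensions [M⁻³ L⁻¹ T⁵ Θ³] ≠ [1] — not dimensionless.

no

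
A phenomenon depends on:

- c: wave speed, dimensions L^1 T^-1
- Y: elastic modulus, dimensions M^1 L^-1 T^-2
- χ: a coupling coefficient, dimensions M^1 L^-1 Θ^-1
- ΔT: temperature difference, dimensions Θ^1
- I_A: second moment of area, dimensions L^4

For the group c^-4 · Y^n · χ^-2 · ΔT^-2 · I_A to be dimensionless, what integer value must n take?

Balance the M exponent: (1)·n from Y, plus −4·(0) − 2·(1) − 2·(0) + (0) = -2 from the rest, must sum to zero.
n − 2 = 0, so n = 2.

2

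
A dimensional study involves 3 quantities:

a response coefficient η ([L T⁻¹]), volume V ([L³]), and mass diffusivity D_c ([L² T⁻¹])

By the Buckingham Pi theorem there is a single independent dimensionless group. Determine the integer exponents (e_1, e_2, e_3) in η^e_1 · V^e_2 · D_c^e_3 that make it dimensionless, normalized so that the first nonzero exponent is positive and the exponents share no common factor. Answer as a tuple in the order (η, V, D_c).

L: e_1·(1) + e_2·(3) + e_3·(2) = 0
T: e_1·(-1) + e_2·(0) + e_3·(-1) = 0
Solving this homogeneous linear system for the smallest-integer solution (first nonzero entry positive) gives (3, 1, -3).

(3, 1, -3)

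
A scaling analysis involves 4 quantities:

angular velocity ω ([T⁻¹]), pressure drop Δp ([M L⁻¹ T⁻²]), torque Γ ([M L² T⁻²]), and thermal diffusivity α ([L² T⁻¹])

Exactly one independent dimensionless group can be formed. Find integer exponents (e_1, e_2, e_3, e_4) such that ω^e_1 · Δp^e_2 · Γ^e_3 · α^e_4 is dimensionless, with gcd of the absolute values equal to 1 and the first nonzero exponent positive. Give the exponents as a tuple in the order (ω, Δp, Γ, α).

M: e_1·(0) + e_2·(1) + e_3·(1) + e_4·(0) = 0
L: e_1·(0) + e_2·(-1) + e_3·(2) + e_4·(2) = 0
T: e_1·(-1) + e_2·(-2) + e_3·(-2) + e_4·(-1) = 0
Solving this homogeneous linear system for the smallest-integer solution (first nonzero entry positive) gives (3, -2, 2, -3).

(3, -2, 2, -3)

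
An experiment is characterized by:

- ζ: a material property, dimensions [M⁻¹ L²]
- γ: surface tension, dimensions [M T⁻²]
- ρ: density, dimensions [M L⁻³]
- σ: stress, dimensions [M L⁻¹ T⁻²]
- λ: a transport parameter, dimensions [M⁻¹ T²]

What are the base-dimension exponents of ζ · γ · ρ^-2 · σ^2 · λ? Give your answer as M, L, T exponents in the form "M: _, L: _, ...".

Collect each base-dimension exponent across the product:
  M: (-1) + (1) − 2·(1) + 2·(1) + (-1) = -1
  L: (2) + (0) − 2·(-3) + 2·(-1) + (0) = 6
  T: (0) + (-2) − 2·(0) + 2·(-2) + (2) = -4
So the dimensions are [M⁻¹ L⁶ T⁻⁴].

M: -1, L: 6, T: -4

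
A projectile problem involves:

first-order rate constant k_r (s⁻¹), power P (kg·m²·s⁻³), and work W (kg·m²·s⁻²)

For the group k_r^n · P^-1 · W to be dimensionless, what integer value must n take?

1

Balance the T exponent: (-1)·n from k_r, plus −(-3) + (-2) = 1 from the rest, must sum to zero.
−n + 1 = 0, so n = 1.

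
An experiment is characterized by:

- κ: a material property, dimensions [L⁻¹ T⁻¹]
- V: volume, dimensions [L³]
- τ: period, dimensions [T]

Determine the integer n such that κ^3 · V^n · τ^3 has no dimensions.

1

Balance the L exponent: (3)·n from V, plus 3·(-1) + 3·(0) = -3 from the rest, must sum to zero.
3n − 3 = 0, so n = 1.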